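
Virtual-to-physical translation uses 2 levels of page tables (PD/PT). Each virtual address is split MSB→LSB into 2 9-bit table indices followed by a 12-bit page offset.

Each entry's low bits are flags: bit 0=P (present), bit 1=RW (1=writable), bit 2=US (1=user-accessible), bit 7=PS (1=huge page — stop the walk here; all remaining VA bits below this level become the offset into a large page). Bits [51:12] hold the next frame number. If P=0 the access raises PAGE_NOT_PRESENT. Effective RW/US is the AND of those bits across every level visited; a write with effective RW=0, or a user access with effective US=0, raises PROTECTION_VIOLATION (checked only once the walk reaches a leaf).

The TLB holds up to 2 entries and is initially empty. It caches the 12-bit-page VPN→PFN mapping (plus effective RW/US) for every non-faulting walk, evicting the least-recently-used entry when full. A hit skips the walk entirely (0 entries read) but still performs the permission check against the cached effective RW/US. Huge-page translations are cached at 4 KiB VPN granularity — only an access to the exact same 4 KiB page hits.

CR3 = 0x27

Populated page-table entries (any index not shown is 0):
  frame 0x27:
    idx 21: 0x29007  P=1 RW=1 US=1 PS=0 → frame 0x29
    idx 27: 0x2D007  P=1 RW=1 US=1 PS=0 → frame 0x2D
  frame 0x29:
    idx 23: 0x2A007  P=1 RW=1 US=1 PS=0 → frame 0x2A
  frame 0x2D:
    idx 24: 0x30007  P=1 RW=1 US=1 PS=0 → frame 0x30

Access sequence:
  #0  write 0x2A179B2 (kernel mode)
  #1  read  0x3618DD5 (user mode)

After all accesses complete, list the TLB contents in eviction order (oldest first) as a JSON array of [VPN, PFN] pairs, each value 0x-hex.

Per-access translation:
#0 VA=0x2A179B2 (w,kernel):
  lvl0: tbl 0x27, slot 21 ⇒ 0x29007 (P1/RW1/US1/PS0)
  lvl1: tbl 0x29, slot 23 ⇒ 0x2A007 (P1/RW1/US1/PS0)
  → PA=0x2A9B2  (2 entries read)
#1 VA=0x3618DD5 (r,user):
  lvl0: tbl 0x27, slot 27 ⇒ 0x2D007 (P1/RW1/US1/PS0)
  lvl1: tbl 0x2D, slot 24 ⇒ 0x30007 (P1/RW1/US1/PS0)
  → PA=0x30DD5  (2 entries read)

TLB: [["0x2A17", "0x2A"], ["0x3618", "0x30"]]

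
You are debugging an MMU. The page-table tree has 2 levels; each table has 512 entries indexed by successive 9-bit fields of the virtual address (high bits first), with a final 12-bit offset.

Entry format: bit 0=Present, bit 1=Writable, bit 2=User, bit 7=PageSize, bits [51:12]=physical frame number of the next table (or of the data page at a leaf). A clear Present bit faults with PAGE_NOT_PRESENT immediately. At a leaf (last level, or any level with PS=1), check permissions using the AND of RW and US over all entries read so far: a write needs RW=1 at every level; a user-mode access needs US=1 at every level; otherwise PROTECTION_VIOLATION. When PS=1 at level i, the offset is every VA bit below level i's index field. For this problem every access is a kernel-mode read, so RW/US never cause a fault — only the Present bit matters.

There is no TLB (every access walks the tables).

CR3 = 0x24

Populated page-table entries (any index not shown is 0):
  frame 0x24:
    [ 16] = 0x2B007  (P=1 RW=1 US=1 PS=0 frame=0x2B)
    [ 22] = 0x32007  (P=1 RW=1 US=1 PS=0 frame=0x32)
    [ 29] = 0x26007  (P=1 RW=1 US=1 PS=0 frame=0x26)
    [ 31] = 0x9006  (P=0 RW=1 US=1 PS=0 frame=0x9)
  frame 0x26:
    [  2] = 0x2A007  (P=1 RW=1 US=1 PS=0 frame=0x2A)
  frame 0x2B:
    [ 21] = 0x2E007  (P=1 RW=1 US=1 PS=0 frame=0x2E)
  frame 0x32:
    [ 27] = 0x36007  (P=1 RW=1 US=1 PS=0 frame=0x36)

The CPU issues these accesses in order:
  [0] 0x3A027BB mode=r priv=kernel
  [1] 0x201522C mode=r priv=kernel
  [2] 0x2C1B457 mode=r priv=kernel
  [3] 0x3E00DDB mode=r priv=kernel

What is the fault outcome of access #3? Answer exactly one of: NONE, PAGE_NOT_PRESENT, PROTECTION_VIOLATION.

Per-access translation:
#0 VA=0x3A027BB (r,kernel):
  lvl0: tbl 0x24, slot 29 ⇒ 0x26007 (P1/RW1/US1/PS0)
  lvl1: tbl 0x26, slot 2 ⇒ 0x2A007 (P1/RW1/US1/PS0)
  ⇒ phys 0x2A7BB  [2 reads]
#1 VA=0x201522C (r,kernel):
  lvl0: tbl 0x24, slot 16 ⇒ 0x2B007 (P1/RW1/US1/PS0)
  lvl1: tbl 0x2B, slot 21 ⇒ 0x2E007 (P1/RW1/US1/PS0)
  ⇒ phys 0x2E22C  [2 reads]
#2 VA=0x2C1B457 (r,kernel):
  lvl0: tbl 0x24, slot 22 ⇒ 0x32007 (P1/RW1/US1/PS0)
  lvl1: tbl 0x32, slot 27 ⇒ 0x36007 (P1/RW1/US1/PS0)
  ⇒ phys 0x36457  [2 reads]
#3 VA=0x3E00DDB (r,kernel):
  lvl0: tbl 0x24, slot 31 ⇒ 0x9006 (P0/RW1/US1/PS0)
  → PAGE_NOT_PRESENT  (1 entries read)

Access #3 fault: PAGE_NOT_PRESENT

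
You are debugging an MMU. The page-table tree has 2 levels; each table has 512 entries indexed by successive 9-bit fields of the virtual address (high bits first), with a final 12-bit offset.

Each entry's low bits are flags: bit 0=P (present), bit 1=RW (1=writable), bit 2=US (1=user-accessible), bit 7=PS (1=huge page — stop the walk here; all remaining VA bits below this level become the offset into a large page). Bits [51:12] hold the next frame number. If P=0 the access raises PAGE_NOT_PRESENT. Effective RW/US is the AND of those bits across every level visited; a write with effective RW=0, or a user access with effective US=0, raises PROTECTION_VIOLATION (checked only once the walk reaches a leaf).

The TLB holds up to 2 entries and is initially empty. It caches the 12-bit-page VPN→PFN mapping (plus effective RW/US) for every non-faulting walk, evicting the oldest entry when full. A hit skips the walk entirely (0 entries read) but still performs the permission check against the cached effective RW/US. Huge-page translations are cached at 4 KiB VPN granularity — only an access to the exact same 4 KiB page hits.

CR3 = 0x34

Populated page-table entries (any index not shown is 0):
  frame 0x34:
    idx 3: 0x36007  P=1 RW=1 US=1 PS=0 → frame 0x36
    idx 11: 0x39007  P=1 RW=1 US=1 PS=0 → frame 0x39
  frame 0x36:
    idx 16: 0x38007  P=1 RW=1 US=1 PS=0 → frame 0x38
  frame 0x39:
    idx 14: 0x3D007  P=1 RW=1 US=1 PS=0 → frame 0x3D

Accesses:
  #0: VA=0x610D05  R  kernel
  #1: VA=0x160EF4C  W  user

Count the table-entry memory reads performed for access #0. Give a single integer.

Walk each access:
#0 VA=0x610D05 (r,kernel):
  L0: frame=0x34 idx=3 entry=0x36007 [P=1 RW=1 US=1 PS=0]
  L1: frame=0x36 idx=16 entry=0x38007 [P=1 RW=1 US=1 PS=0]
  → PA=0x38D05  (2 entries read)
#1 VA=0x160EF4C (w,user):
  L0: frame=0x34 idx=11 entry=0x39007 [P=1 RW=1 US=1 PS=0]
  L1: frame=0x39 idx=14 entry=0x3D007 [P=1 RW=1 US=1 PS=0]
  → PA=0x3DF4C  (2 entries read)

Entries read for #0: 2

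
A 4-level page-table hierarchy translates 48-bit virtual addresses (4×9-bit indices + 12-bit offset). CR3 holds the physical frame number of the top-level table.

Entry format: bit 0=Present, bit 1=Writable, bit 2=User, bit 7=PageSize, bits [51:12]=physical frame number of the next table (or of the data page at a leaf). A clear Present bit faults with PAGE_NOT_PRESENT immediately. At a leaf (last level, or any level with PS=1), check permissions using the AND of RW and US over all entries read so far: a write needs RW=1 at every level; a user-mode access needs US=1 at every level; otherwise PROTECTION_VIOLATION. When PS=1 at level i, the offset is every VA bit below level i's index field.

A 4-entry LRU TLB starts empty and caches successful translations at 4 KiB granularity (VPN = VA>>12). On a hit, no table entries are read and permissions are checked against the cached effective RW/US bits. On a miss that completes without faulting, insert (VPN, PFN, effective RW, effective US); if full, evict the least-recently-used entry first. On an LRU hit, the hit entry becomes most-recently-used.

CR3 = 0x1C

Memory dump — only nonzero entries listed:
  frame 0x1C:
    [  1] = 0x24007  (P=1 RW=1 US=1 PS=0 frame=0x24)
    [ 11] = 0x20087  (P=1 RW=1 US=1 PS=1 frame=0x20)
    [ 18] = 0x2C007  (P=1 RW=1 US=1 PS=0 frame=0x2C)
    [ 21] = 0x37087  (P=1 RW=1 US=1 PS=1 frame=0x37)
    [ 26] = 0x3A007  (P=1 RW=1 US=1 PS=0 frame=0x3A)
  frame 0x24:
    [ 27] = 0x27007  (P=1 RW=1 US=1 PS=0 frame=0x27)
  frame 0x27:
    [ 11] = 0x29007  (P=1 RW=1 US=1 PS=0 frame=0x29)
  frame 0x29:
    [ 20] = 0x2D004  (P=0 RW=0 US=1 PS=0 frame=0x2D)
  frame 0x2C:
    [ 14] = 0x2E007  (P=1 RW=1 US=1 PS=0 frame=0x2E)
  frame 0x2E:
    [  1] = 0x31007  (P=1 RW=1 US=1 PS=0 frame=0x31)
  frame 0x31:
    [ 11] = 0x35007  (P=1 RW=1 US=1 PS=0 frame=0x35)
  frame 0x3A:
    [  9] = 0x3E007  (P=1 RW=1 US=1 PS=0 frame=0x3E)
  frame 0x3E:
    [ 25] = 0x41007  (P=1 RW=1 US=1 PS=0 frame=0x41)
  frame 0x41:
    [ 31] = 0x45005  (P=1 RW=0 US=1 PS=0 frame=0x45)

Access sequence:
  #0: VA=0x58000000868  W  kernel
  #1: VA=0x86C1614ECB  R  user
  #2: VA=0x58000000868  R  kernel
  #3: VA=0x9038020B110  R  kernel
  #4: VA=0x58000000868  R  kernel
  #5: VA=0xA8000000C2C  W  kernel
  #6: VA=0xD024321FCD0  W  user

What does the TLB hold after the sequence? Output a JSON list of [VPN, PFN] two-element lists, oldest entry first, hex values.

Walk each access:
#0 VA=0x58000000868 (w,kernel):
  [0] read 0x1C idx=11: raw=0x20087 flags P=1 W=1 U=1 S=1
  → PA=0x20868 (huge @L0)  (1 entries read)
#1 VA=0x86C1614ECB (r,user):
  [0] read 0x1C idx=1: raw=0x24007 flags P=1 W=1 U=1 S=0
  [1] read 0x24 idx=27: raw=0x27007 flags P=1 W=1 U=1 S=0
  [2] read 0x27 idx=11: raw=0x29007 flags P=1 W=1 U=1 S=0
  [3] read 0x29 idx=20: raw=0x2D004 flags P=0 W=0 U=1 S=0
  ⇒ fault: PAGE_NOT_PRESENT  — 4 lookups
#2 VA=0x58000000868 (r,kernel):
  TLB hit vpn=0x58000000 → PA=0x20868
#3 VA=0x9038020B110 (r,kernel):
  [0] read 0x1C idx=18: raw=0x2C007 flags P=1 W=1 U=1 S=0
  [1] read 0x2C idx=14: raw=0x2E007 flags P=1 W=1 U=1 S=0
  [2] read 0x2E idx=1: raw=0x31007 flags P=1 W=1 U=1 S=0
  [3] read 0x31 idx=11: raw=0x35007 flags P=1 W=1 U=1 S=0
  → PA=0x35110  (4 entries read)
#4 VA=0x58000000868 (r,kernel):
  TLB hit vpn=0x58000000 → PA=0x20868
#5 VA=0xA8000000C2C (w,kernel):
  [0] read 0x1C idx=21: raw=0x37087 flags P=1 W=1 U=1 S=1
  → PA=0x37C2C (huge @L0)  (1 entries read)
#6 VA=0xD024321FCD0 (w,user):
  [0] read 0x1C idx=26: raw=0x3A007 flags P=1 W=1 U=1 S=0
  [1] read 0x3A idx=9: raw=0x3E007 flags P=1 W=1 U=1 S=0
  [2] read 0x3E idx=25: raw=0x41007 flags P=1 W=1 U=1 S=0
  [3] read 0x41 idx=31: raw=0x45005 flags P=1 W=0 U=1 S=0
  ⇒ fault: PROTECTION_VIOLATION  — 4 lookups

TLB: [["0x9038020B", "0x35"], ["0x58000000", "0x20"], ["0xA8000000", "0x37"]]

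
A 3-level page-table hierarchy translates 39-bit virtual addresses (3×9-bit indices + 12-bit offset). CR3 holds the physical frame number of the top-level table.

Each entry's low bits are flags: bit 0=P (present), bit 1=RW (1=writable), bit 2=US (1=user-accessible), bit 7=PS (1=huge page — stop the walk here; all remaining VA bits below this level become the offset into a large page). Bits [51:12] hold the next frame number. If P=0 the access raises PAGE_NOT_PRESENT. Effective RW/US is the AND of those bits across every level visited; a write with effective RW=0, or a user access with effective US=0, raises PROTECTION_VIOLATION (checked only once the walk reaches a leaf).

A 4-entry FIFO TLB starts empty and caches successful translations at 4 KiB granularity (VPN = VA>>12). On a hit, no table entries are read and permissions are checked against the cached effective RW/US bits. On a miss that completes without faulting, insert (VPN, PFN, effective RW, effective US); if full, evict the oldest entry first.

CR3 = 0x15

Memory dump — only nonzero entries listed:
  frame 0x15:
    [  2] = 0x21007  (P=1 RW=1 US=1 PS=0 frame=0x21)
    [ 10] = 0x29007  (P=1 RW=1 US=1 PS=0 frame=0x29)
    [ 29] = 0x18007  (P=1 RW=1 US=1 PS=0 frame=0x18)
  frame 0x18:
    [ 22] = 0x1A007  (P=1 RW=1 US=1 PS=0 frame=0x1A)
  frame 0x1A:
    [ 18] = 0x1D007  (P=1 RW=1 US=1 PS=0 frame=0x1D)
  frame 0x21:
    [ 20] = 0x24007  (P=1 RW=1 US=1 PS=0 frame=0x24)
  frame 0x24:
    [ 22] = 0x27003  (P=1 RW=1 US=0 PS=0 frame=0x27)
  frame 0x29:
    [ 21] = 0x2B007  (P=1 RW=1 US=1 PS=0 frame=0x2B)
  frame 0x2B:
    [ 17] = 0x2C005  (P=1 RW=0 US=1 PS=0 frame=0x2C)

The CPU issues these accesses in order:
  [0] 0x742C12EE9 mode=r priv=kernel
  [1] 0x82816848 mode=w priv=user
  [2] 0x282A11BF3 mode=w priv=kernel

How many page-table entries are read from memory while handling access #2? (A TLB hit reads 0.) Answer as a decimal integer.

Trace:
#0 VA=0x742C12EE9 (r,kernel):
  [0] read 0x15 idx=29: raw=0x18007 flags P=1 W=1 U=1 S=0
  [1] read 0x18 idx=22: raw=0x1A007 flags P=1 W=1 U=1 S=0
  [2] read 0x1A idx=18: raw=0x1D007 flags P=1 W=1 U=1 S=0
  → PA=0x1DEE9  (3 entries read)
#1 VA=0x82816848 (w,user):
  [0] read 0x15 idx=2: raw=0x21007 flags P=1 W=1 U=1 S=0
  [1] read 0x21 idx=20: raw=0x24007 flags P=1 W=1 U=1 S=0
  [2] read 0x24 idx=22: raw=0x27003 flags P=1 W=1 U=0 S=0
  → PROTECTION_VIOLATION  (3 entries read)
#2 VA=0x282A11BF3 (w,kernel):
  [0] read 0x15 idx=10: raw=0x29007 flags P=1 W=1 U=1 S=0
  [1] read 0x29 idx=21: raw=0x2B007 flags P=1 W=1 U=1 S=0
  [2] read 0x2B idx=17: raw=0x2C005 flags P=1 W=0 U=1 S=0
  → PROTECTION_VIOLATION  (3 entries read)

Entries read for #2: 3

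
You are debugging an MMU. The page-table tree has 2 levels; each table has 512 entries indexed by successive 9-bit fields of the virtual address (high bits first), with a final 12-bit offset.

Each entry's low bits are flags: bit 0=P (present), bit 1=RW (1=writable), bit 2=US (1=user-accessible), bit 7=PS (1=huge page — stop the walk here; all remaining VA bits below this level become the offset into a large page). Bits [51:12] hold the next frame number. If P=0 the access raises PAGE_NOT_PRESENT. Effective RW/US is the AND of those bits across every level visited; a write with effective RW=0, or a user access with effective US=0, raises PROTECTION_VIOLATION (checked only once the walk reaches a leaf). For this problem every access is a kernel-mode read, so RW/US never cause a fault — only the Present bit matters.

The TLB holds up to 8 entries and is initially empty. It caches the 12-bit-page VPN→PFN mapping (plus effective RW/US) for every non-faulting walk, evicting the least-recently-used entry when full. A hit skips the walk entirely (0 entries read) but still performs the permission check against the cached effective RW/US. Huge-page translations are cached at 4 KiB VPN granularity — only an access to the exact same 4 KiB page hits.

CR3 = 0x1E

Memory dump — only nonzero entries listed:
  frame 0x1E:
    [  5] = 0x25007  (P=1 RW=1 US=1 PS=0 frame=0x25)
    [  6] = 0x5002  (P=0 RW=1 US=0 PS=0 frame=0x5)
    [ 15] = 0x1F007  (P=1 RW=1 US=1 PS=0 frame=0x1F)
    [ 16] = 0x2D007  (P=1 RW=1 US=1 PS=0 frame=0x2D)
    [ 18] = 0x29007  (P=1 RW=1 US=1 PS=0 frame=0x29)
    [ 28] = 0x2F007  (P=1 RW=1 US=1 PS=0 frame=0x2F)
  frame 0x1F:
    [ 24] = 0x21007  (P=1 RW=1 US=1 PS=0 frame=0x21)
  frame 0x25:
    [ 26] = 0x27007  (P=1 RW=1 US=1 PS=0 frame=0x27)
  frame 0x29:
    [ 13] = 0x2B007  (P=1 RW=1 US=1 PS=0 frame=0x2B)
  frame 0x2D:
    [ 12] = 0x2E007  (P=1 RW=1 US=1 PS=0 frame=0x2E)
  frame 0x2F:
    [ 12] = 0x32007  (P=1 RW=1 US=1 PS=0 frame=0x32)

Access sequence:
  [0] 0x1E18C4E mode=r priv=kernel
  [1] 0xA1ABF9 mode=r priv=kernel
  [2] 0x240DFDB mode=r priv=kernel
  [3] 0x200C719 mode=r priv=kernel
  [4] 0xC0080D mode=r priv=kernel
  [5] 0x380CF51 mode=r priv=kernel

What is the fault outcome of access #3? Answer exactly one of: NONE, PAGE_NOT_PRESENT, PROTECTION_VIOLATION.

Trace:
#0 VA=0x1E18C4E (r,kernel):
  L0 @0x1E[15] → 0x1F007  P=1,RW=1,US=1,PS=0
  L1 @0x1F[24] → 0x21007  P=1,RW=1,US=1,PS=0
  ✓ 0x21C4E  — 2 lookups
#1 VA=0xA1ABF9 (r,kernel):
  L0 @0x1E[5] → 0x25007  P=1,RW=1,US=1,PS=0
  L1 @0x25[26] → 0x27007  P=1,RW=1,US=1,PS=0
  ✓ 0x27BF9  — 2 lookups
#2 VA=0x240DFDB (r,kernel):
  L0 @0x1E[18] → 0x29007  P=1,RW=1,US=1,PS=0
  L1 @0x29[13] → 0x2B007  P=1,RW=1,US=1,PS=0
  ✓ 0x2BFDB  — 2 lookups
#3 VA=0x200C719 (r,kernel):
  L0 @0x1E[16] → 0x2D007  P=1,RW=1,US=1,PS=0
  L1 @0x2D[12] → 0x2E007  P=1,RW=1,US=1,PS=0
  ✓ 0x2E719  — 2 lookups
#4 VA=0xC0080D (r,kernel):
  L0 @0x1E[6] → 0x5002  P=0,RW=1,US=0,PS=0
  ⇒ fault: PAGE_NOT_PRESENT  — 1 lookups
#5 VA=0x380CF51 (r,kernel):
  L0 @0x1E[28] → 0x2F007  P=1,RW=1,US=1,PS=0
  L1 @0x2F[12] → 0x32007  P=1,RW=1,US=1,PS=0
  ✓ 0x32F51  — 2 lookups

Access #3 fault: NONE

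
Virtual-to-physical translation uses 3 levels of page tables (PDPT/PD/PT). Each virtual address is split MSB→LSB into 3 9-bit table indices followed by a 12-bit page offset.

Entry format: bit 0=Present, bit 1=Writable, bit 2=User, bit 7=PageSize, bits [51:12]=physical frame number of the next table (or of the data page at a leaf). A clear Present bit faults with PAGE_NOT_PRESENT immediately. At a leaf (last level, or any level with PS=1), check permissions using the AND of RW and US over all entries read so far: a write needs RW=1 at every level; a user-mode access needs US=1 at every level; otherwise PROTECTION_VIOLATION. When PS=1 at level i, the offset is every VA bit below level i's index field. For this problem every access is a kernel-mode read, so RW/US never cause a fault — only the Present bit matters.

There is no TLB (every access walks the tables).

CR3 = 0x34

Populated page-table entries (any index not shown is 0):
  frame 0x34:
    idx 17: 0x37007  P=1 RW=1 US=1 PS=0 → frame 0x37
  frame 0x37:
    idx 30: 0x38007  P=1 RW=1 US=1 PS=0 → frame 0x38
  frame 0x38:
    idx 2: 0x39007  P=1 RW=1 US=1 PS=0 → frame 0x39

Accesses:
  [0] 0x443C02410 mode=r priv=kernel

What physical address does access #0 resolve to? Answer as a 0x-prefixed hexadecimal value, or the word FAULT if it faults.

Per-access translation:
#0 VA=0x443C02410 (r,kernel):
  lvl0: tbl 0x34, slot 17 ⇒ 0x37007 (P1/RW1/US1/PS0)
  lvl1: tbl 0x37, slot 30 ⇒ 0x38007 (P1/RW1/US1/PS0)
  lvl2: tbl 0x38, slot 2 ⇒ 0x39007 (P1/RW1/US1/PS0)
  → PA=0x39410  (3 entries read)

Access #0 PA: 0x39410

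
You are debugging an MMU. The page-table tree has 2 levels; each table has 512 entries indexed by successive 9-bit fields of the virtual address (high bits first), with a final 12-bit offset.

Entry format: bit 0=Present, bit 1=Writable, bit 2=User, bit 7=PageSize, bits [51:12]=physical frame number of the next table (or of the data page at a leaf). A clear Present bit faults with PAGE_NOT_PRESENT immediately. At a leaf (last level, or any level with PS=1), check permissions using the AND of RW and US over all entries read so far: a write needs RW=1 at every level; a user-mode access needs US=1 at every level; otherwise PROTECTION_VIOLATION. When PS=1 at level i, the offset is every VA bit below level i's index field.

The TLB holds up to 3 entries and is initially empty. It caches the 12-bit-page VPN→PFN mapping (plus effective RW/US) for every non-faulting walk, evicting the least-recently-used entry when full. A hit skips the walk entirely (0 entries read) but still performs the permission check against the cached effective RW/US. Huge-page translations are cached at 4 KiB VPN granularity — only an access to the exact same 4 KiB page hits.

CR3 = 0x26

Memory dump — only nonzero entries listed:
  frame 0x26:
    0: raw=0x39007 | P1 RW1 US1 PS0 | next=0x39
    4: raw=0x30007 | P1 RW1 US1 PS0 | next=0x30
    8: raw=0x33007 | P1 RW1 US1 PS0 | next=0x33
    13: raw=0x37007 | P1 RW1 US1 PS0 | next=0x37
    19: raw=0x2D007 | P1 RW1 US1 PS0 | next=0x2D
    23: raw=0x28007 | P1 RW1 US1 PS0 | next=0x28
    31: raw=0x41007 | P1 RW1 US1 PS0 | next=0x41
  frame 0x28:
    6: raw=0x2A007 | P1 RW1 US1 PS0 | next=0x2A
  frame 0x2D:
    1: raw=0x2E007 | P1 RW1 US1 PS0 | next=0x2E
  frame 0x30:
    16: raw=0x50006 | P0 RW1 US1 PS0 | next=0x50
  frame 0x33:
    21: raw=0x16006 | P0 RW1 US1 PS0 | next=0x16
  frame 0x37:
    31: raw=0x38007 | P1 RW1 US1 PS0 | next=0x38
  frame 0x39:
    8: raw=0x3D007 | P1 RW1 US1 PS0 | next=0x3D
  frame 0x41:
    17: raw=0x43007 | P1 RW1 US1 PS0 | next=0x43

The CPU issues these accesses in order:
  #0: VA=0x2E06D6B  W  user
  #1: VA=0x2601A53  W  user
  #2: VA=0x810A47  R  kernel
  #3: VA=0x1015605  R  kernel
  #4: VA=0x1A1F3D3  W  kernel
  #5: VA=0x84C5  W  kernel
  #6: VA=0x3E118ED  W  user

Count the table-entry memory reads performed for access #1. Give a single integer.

Trace:
#0 VA=0x2E06D6B (w,user):
  L0 @0x26[23] → 0x28007  P=1,RW=1,US=1,PS=0
  L1 @0x28[6] → 0x2A007  P=1,RW=1,US=1,PS=0
  ⇒ phys 0x2AD6B  [2 reads]
#1 VA=0x2601A53 (w,user):
  L0 @0x26[19] → 0x2D007  P=1,RW=1,US=1,PS=0
  L1 @0x2D[1] → 0x2E007  P=1,RW=1,US=1,PS=0
  ⇒ phys 0x2EA53  [2 reads]
#2 VA=0x810A47 (r,kernel):
  L0 @0x26[4] → 0x30007  P=1,RW=1,US=1,PS=0
  L1 @0x30[16] → 0x50006  P=0,RW=1,US=1,PS=0
  → PAGE_NOT_PRESENT  (2 entries read)
#3 VA=0x1015605 (r,kernel):
  L0 @0x26[8] → 0x33007  P=1,RW=1,US=1,PS=0
  L1 @0x33[21] → 0x16006  P=0,RW=1,US=1,PS=0
  → PAGE_NOT_PRESENT  (2 entries read)
#4 VA=0x1A1F3D3 (w,kernel):
  L0 @0x26[13] → 0x37007  P=1,RW=1,US=1,PS=0
  L1 @0x37[31] → 0x38007  P=1,RW=1,US=1,PS=0
  ⇒ phys 0x383D3  [2 reads]
#5 VA=0x84C5 (w,kernel):
  L0 @0x26[0] → 0x39007  P=1,RW=1,US=1,PS=0
  L1 @0x39[8] → 0x3D007  P=1,RW=1,US=1,PS=0
  ⇒ phys 0x3D4C5  [2 reads]
#6 VA=0x3E118ED (w,user):
  L0 @0x26[31] → 0x41007  P=1,RW=1,US=1,PS=0
  L1 @0x41[17] → 0x43007  P=1,RW=1,US=1,PS=0
  ⇒ phys 0x438ED  [2 reads]

Entries read for #1: 2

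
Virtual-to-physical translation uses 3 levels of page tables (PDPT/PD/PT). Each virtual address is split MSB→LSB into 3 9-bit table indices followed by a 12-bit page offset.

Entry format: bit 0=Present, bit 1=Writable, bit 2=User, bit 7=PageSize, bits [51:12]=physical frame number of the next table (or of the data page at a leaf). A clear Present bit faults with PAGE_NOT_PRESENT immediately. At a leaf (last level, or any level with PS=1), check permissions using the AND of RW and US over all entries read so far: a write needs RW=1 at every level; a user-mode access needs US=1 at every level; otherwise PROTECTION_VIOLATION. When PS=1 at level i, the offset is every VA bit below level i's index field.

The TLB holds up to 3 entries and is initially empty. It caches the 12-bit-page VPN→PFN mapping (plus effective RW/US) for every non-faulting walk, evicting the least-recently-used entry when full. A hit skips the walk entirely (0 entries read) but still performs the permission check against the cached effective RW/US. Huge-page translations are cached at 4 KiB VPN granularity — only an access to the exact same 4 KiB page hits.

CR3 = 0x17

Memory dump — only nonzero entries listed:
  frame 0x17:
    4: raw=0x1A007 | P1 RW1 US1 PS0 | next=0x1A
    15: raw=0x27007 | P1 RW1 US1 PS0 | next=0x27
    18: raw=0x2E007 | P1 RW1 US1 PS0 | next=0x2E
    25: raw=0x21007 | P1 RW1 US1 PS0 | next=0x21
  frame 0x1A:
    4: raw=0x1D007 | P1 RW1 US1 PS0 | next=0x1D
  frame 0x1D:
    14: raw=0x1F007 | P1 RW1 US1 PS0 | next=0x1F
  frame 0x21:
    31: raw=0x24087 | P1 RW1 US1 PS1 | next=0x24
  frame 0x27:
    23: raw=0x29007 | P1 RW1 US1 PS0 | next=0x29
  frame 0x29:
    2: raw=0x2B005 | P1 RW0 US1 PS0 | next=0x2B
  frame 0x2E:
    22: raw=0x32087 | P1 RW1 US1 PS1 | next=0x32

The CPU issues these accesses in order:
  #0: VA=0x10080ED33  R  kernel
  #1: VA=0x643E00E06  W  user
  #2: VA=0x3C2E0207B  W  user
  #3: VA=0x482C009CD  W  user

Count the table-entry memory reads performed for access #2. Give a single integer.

Per-access translation:
#0 VA=0x10080ED33 (r,kernel):
  lvl0: tbl 0x17, slot 4 ⇒ 0x1A007 (P1/RW1/US1/PS0)
  lvl1: tbl 0x1A, slot 4 ⇒ 0x1D007 (P1/RW1/US1/PS0)
  lvl2: tbl 0x1D, slot 14 ⇒ 0x1F007 (P1/RW1/US1/PS0)
  ⇒ phys 0x1FD33  [3 reads]
#1 VA=0x643E00E06 (w,user):
  lvl0: tbl 0x17, slot 25 ⇒ 0x21007 (P1/RW1/US1/PS0)
  lvl1: tbl 0x21, slot 31 ⇒ 0x24087 (P1/RW1/US1/PS1)
  ⇒ phys 0x24E06 (huge @L1)  [2 reads]
#2 VA=0x3C2E0207B (w,user):
  lvl0: tbl 0x17, slot 15 ⇒ 0x27007 (P1/RW1/US1/PS0)
  lvl1: tbl 0x27, slot 23 ⇒ 0x29007 (P1/RW1/US1/PS0)
  lvl2: tbl 0x29, slot 2 ⇒ 0x2B005 (P1/RW0/US1/PS0)
  ⇒ fault: PROTECTION_VIOLATION  — 3 lookups
#3 VA=0x482C009CD (w,user):
  lvl0: tbl 0x17, slot 18 ⇒ 0x2E007 (P1/RW1/US1/PS0)
  lvl1: tbl 0x2E, slot 22 ⇒ 0x32087 (P1/RW1/US1/PS1)
  ⇒ phys 0x329CD (huge @L1)  [2 reads]

Entries read for #2: 3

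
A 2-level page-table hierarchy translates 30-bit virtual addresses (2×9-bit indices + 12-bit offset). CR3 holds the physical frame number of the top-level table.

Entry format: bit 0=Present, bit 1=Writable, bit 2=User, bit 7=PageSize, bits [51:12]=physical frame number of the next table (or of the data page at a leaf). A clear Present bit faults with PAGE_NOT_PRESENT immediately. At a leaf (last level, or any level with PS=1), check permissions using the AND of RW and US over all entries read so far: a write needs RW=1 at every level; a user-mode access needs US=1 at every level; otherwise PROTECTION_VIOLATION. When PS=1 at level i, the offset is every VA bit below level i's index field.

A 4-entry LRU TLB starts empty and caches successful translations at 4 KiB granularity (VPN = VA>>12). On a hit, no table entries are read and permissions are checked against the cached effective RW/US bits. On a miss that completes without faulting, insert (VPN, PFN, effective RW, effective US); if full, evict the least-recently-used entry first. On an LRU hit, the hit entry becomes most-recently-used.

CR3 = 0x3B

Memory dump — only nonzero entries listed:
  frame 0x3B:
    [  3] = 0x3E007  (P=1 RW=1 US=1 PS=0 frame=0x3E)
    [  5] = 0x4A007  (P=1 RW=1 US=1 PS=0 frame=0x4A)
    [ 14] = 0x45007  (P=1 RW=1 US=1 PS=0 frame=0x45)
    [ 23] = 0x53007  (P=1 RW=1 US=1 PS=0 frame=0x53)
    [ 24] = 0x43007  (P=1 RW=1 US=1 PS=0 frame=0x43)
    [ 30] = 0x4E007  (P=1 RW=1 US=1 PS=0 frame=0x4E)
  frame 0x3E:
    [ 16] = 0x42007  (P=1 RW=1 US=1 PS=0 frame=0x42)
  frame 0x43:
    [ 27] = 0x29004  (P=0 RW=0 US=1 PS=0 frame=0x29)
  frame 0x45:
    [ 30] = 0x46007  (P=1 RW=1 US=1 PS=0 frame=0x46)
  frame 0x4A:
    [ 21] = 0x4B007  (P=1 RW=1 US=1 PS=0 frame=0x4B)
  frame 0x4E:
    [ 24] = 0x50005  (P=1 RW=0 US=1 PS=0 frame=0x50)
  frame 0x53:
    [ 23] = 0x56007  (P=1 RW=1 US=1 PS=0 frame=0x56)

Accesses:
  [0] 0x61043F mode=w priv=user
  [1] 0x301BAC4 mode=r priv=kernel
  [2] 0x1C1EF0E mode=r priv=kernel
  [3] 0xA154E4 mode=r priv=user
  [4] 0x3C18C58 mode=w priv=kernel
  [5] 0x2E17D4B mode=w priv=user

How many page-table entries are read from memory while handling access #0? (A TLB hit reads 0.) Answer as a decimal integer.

Per-access translation:
#0 VA=0x61043F (w,user):
  [0] read 0x3B idx=3: raw=0x3E007 flags P=1 W=1 U=1 S=0
  [1] read 0x3E idx=16: raw=0x42007 flags P=1 W=1 U=1 S=0
  → PA=0x4243F  (2 entries read)
#1 VA=0x301BAC4 (r,kernel):
  [0] read 0x3B idx=24: raw=0x43007 flags P=1 W=1 U=1 S=0
  [1] read 0x43 idx=27: raw=0x29004 flags P=0 W=0 U=1 S=0
  ⇒ fault: PAGE_NOT_PRESENT  — 2 lookups
#2 VA=0x1C1EF0E (r,kernel):
  [0] read 0x3B idx=14: raw=0x45007 flags P=1 W=1 U=1 S=0
  [1] read 0x45 idx=30: raw=0x46007 flags P=1 W=1 U=1 S=0
  → PA=0x46F0E  (2 entries read)
#3 VA=0xA154E4 (r,user):
  [0] read 0x3B idx=5: raw=0x4A007 flags P=1 W=1 U=1 S=0
  [1] read 0x4A idx=21: raw=0x4B007 flags P=1 W=1 U=1 S=0
  → PA=0x4B4E4  (2 entries read)
#4 VA=0x3C18C58 (w,kernel):
  [0] read 0x3B idx=30: raw=0x4E007 flags P=1 W=1 U=1 S=0
  [1] read 0x4E idx=24: raw=0x50005 flags P=1 W=0 U=1 S=0
  ⇒ fault: PROTECTION_VIOLATION  — 2 lookups
#5 VA=0x2E17D4B (w,user):
  [0] read 0x3B idx=23: raw=0x53007 flags P=1 W=1 U=1 S=0
  [1] read 0x53 idx=23: raw=0x56007 flags P=1 W=1 U=1 S=0
  → PA=0x56D4B  (2 entries read)

Entries read for #0: 2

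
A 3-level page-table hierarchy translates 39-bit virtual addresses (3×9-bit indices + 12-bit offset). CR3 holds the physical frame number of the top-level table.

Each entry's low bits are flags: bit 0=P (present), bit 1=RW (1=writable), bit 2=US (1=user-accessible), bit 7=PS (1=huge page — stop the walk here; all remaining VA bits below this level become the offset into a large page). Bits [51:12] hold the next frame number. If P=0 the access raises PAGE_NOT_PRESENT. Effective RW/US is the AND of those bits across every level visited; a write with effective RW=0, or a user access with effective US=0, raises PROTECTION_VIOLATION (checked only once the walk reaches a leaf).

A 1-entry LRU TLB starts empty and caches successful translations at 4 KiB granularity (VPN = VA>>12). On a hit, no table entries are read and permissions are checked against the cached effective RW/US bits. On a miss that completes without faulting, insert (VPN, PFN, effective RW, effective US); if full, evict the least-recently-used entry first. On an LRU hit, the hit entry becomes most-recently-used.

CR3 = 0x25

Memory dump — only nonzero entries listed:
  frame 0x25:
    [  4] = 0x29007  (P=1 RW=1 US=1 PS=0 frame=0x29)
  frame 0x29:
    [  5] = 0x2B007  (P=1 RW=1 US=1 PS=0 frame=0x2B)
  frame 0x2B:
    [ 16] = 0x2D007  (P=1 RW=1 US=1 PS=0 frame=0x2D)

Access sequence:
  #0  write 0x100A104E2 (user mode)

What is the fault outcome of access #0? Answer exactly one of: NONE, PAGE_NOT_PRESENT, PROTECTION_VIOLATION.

Walk each access:
#0 VA=0x100A104E2 (w,user):
  lvl0: tbl 0x25, slot 4 ⇒ 0x29007 (P1/RW1/US1/PS0)
  lvl1: tbl 0x29, slot 5 ⇒ 0x2B007 (P1/RW1/US1/PS0)
  lvl2: tbl 0x2B, slot 16 ⇒ 0x2D007 (P1/RW1/US1/PS0)
  → PA=0x2D4E2  (3 entries read)

Access #0 fault: NONE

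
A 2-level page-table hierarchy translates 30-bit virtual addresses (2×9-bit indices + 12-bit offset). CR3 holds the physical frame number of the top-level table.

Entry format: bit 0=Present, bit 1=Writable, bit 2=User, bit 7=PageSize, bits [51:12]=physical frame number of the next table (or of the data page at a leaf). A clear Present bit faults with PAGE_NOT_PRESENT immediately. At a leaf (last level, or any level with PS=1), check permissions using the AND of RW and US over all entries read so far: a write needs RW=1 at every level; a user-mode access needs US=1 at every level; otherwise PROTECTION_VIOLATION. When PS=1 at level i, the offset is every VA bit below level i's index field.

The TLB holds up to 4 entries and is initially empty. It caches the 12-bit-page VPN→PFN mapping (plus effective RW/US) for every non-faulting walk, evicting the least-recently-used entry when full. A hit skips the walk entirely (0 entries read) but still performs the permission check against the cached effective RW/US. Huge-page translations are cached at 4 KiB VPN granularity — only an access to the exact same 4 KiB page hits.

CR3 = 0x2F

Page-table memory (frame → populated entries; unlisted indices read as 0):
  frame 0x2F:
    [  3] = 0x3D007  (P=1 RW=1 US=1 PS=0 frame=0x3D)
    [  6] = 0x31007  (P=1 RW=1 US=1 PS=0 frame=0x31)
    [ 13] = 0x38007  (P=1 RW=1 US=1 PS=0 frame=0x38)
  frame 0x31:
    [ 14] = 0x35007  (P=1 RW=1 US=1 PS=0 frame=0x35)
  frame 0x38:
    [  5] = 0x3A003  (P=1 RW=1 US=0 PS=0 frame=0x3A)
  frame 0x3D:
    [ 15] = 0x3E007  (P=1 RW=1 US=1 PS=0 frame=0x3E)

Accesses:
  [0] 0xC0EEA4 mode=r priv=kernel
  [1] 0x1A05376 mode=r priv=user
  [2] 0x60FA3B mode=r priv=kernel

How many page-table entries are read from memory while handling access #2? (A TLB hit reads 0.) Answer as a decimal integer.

Trace:
#0 VA=0xC0EEA4 (r,kernel):
  L0 @0x2F[6] → 0x31007  P=1,RW=1,US=1,PS=0
  L1 @0x31[14] → 0x35007  P=1,RW=1,US=1,PS=0
  ⇒ phys 0x35EA4  [2 reads]
#1 VA=0x1A05376 (r,user):
  L0 @0x2F[13] → 0x38007  P=1,RW=1,US=1,PS=0
  L1 @0x38[5] → 0x3A003  P=1,RW=1,US=0,PS=0
  → PROTECTION_VIOLATION  (2 entries read)
#2 VA=0x60FA3B (r,kernel):
  L0 @0x2F[3] → 0x3D007  P=1,RW=1,US=1,PS=0
  L1 @0x3D[15] → 0x3E007  P=1,RW=1,US=1,PS=0
  ⇒ phys 0x3EA3B  [2 reads]

Entries read for #2: 2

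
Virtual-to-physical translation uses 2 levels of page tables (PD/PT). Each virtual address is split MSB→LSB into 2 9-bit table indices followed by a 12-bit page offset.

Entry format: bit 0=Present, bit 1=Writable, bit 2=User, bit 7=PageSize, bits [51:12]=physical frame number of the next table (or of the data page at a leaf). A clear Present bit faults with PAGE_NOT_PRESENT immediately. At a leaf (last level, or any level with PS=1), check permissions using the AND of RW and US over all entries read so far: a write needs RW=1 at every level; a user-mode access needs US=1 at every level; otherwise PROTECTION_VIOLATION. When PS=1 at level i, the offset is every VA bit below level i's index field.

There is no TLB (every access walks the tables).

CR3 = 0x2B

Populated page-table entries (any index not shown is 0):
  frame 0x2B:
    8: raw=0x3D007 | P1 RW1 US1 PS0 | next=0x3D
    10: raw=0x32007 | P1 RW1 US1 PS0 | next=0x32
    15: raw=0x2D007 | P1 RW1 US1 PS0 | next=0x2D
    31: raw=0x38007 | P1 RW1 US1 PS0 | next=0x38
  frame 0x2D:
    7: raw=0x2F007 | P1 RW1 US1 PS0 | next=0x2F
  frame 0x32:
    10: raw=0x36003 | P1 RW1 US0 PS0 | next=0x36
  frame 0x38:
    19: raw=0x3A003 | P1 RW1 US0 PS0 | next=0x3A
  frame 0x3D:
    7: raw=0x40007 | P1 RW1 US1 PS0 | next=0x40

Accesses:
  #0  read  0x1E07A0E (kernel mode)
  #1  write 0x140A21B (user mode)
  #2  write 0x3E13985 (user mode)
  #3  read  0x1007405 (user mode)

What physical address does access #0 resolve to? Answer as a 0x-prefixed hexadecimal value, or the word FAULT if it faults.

Walk each access:
#0 VA=0x1E07A0E (r,kernel):
  lvl0: tbl 0x2B, slot 15 ⇒ 0x2D007 (P1/RW1/US1/PS0)
  lvl1: tbl 0x2D, slot 7 ⇒ 0x2F007 (P1/RW1/US1/PS0)
  ✓ 0x2FA0E  — 2 lookups
#1 VA=0x140A21B (w,user):
  lvl0: tbl 0x2B, slot 10 ⇒ 0x32007 (P1/RW1/US1/PS0)
  lvl1: tbl 0x32, slot 10 ⇒ 0x36003 (P1/RW1/US0/PS0)
  ✗ PROTECTION_VIOLATION  [2 reads]
#2 VA=0x3E13985 (w,user):
  lvl0: tbl 0x2B, slot 31 ⇒ 0x38007 (P1/RW1/US1/PS0)
  lvl1: tbl 0x38, slot 19 ⇒ 0x3A003 (P1/RW1/US0/PS0)
  ✗ PROTECTION_VIOLATION  [2 reads]
#3 VA=0x1007405 (r,user):
  lvl0: tbl 0x2B, slot 8 ⇒ 0x3D007 (P1/RW1/US1/PS0)
  lvl1: tbl 0x3D, slot 7 ⇒ 0x40007 (P1/RW1/US1/PS0)
  ✓ 0x40405  — 2 lookups

Access #0 PA: 0x2FA0E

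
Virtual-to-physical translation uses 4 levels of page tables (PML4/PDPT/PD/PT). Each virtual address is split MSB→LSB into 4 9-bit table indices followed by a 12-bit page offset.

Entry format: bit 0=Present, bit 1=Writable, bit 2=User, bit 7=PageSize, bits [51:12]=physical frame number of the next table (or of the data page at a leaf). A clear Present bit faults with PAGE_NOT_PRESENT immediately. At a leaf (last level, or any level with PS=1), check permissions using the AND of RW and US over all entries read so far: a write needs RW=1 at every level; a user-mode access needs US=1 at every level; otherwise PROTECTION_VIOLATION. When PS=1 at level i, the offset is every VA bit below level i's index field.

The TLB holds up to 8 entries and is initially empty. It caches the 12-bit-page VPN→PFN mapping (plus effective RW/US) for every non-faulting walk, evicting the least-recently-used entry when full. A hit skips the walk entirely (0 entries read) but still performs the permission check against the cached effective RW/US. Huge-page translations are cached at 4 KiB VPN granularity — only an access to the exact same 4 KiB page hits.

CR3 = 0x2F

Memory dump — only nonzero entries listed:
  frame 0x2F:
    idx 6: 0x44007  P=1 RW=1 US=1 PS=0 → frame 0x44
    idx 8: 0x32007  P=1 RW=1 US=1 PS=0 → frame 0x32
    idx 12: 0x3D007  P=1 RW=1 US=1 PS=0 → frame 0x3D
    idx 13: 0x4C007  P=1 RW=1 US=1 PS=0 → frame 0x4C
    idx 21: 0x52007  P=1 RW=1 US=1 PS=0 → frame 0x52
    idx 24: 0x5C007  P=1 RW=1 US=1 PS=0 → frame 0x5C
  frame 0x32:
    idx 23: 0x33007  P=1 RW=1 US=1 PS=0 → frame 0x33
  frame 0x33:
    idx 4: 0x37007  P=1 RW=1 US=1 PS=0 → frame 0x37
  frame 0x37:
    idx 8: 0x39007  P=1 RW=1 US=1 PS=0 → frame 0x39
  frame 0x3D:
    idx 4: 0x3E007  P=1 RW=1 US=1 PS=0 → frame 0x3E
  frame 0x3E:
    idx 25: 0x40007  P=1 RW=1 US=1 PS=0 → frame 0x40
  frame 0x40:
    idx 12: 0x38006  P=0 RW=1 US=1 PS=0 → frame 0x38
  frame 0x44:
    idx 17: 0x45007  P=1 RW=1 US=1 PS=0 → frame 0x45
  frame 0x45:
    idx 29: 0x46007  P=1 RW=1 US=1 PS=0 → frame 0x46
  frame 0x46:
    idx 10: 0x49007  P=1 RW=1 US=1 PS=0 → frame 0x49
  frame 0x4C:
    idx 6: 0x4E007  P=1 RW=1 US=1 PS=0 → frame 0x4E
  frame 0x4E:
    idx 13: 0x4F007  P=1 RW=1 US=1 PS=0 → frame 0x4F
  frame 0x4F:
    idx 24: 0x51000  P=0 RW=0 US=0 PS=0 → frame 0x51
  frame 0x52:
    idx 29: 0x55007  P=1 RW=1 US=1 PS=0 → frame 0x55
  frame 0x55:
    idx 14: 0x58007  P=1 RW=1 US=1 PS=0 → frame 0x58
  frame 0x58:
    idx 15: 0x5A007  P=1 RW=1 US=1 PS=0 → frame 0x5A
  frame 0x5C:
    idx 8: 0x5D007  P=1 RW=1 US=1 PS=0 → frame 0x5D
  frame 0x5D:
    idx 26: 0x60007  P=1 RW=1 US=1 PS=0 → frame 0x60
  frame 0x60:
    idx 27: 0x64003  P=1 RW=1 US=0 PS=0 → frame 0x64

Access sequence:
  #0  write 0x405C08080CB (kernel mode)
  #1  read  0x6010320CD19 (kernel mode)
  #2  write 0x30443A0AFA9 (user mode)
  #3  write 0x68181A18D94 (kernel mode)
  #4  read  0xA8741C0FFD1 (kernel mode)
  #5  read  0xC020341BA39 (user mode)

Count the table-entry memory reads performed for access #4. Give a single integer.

Walk each access:
#0 VA=0x405C08080CB (w,kernel):
  lvl0: tbl 0x2F, slot 8 ⇒ 0x32007 (P1/RW1/US1/PS0)
  lvl1: tbl 0x32, slot 23 ⇒ 0x33007 (P1/RW1/US1/PS0)
  lvl2: tbl 0x33, slot 4 ⇒ 0x37007 (P1/RW1/US1/PS0)
  lvl3: tbl 0x37, slot 8 ⇒ 0x39007 (P1/RW1/US1/PS0)
  → PA=0x390CB  (4 entries read)
#1 VA=0x6010320CD19 (r,kernel):
  lvl0: tbl 0x2F, slot 12 ⇒ 0x3D007 (P1/RW1/US1/PS0)
  lvl1: tbl 0x3D, slot 4 ⇒ 0x3E007 (P1/RW1/US1/PS0)
  lvl2: tbl 0x3E, slot 25 ⇒ 0x40007 (P1/RW1/US1/PS0)
  lvl3: tbl 0x40, slot 12 ⇒ 0x38006 (P0/RW1/US1/PS0)
  ✗ PAGE_NOT_PRESENT  [4 reads]
#2 VA=0x30443A0AFA9 (w,user):
  lvl0: tbl 0x2F, slot 6 ⇒ 0x44007 (P1/RW1/US1/PS0)
  lvl1: tbl 0x44, slot 17 ⇒ 0x45007 (P1/RW1/US1/PS0)
  lvl2: tbl 0x45, slot 29 ⇒ 0x46007 (P1/RW1/US1/PS0)
  lvl3: tbl 0x46, slot 10 ⇒ 0x49007 (P1/RW1/US1/PS0)
  → PA=0x49FA9  (4 entries read)
#3 VA=0x68181A18D94 (w,kernel):
  lvl0: tbl 0x2F, slot 13 ⇒ 0x4C007 (P1/RW1/US1/PS0)
  lvl1: tbl 0x4C, slot 6 ⇒ 0x4E007 (P1/RW1/US1/PS0)
  lvl2: tbl 0x4E, slot 13 ⇒ 0x4F007 (P1/RW1/US1/PS0)
  lvl3: tbl 0x4F, slot 24 ⇒ 0x51000 (P0/RW0/US0/PS0)
  ✗ PAGE_NOT_PRESENT  [4 reads]
#4 VA=0xA8741C0FFD1 (r,kernel):
  lvl0: tbl 0x2F, slot 21 ⇒ 0x52007 (P1/RW1/US1/PS0)
  lvl1: tbl 0x52, slot 29 ⇒ 0x55007 (P1/RW1/US1/PS0)
  lvl2: tbl 0x55, slot 14 ⇒ 0x58007 (P1/RW1/US1/PS0)
  lvl3: tbl 0x58, slot 15 ⇒ 0x5A007 (P1/RW1/US1/PS0)
  → PA=0x5AFD1  (4 entries read)
#5 VA=0xC020341BA39 (r,user):
  lvl0: tbl 0x2F, slot 24 ⇒ 0x5C007 (P1/RW1/US1/PS0)
  lvl1: tbl 0x5C, slot 8 ⇒ 0x5D007 (P1/RW1/US1/PS0)
  lvl2: tbl 0x5D, slot 26 ⇒ 0x60007 (P1/RW1/US1/PS0)
  lvl3: tbl 0x60, slot 27 ⇒ 0x64003 (P1/RW1/US0/PS0)
  ✗ PROTECTION_VIOLATION  [4 reads]

Entries read for #4: 4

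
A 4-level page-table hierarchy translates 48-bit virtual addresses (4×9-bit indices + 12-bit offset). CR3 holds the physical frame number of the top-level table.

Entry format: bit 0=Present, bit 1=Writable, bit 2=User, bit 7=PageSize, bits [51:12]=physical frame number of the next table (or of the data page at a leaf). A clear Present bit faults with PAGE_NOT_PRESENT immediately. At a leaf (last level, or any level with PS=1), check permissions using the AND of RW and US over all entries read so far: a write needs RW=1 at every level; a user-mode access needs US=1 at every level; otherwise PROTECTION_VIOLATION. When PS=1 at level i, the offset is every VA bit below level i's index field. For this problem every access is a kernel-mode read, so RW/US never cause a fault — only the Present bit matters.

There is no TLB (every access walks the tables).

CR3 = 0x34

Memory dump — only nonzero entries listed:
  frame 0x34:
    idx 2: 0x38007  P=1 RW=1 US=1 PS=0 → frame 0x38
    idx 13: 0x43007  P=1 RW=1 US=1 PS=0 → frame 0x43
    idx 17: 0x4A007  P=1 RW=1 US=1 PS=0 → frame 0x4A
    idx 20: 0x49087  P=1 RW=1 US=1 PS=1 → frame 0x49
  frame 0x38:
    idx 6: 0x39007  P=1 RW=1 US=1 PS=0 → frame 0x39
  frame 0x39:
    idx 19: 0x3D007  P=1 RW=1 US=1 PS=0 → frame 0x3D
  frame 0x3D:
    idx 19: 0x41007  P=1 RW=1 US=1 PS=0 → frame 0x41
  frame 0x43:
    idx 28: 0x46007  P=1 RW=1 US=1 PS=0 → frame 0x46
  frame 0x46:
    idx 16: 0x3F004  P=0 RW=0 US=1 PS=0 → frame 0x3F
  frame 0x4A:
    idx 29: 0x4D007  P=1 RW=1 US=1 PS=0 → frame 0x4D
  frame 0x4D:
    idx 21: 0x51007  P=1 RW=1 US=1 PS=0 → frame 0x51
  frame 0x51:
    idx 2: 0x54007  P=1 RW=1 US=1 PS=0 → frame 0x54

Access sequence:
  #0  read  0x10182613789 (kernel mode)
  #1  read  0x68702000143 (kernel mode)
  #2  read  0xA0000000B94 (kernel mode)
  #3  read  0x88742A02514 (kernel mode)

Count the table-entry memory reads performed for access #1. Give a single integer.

Walk each access:
#0 VA=0x10182613789 (r,kernel):
  L0 @0x34[2] → 0x38007  P=1,RW=1,US=1,PS=0
  L1 @0x38[6] → 0x39007  P=1,RW=1,US=1,PS=0
  L2 @0x39[19] → 0x3D007  P=1,RW=1,US=1,PS=0
  L3 @0x3D[19] → 0x41007  P=1,RW=1,US=1,PS=0
  ✓ 0x41789  — 4 lookups
#1 VA=0x68702000143 (r,kernel):
  L0 @0x34[13] → 0x43007  P=1,RW=1,US=1,PS=0
  L1 @0x43[28] → 0x46007  P=1,RW=1,US=1,PS=0
  L2 @0x46[16] → 0x3F004  P=0,RW=0,US=1,PS=0
  ✗ PAGE_NOT_PRESENT  [3 reads]
#2 VA=0xA0000000B94 (r,kernel):
  L0 @0x34[20] → 0x49087  P=1,RW=1,US=1,PS=1
  ✓ 0x49B94 (huge @L0)  — 1 lookups
#3 VA=0x88742A02514 (r,kernel):
  L0 @0x34[17] → 0x4A007  P=1,RW=1,US=1,PS=0
  L1 @0x4A[29] → 0x4D007  P=1,RW=1,US=1,PS=0
  L2 @0x4D[21] → 0x51007  P=1,RW=1,US=1,PS=0
  L3 @0x51[2] → 0x54007  P=1,RW=1,US=1,PS=0
  ✓ 0x54514  — 4 lookups

Entries read for #1: 3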